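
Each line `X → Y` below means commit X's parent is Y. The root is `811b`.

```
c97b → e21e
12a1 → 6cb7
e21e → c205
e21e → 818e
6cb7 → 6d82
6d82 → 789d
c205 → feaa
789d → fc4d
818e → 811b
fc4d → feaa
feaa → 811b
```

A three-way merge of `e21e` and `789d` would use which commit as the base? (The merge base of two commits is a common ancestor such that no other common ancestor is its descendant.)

feaa

Ancestors of e21e: {811b, 818e, c205, e21e, feaa}.
Ancestors of 789d: {789d, 811b, fc4d, feaa}.
Common ancestors: {811b, feaa}.
Among these, feaa is not an ancestor of any other common ancestor — it is the merge base.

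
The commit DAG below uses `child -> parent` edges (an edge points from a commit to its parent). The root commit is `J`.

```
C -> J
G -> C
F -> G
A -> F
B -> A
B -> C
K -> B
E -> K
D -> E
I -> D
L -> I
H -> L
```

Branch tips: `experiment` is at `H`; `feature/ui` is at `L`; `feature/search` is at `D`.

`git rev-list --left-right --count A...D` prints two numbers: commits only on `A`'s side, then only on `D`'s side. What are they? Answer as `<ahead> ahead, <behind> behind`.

Reachable from A: {A, C, F, G, J}.
Reachable from D: {A, B, C, D, E, F, G, J, K}.
Only in A's history (ahead): {} — 0.
Only in D's history (behind): {B, D, E, K} — 4.

0 ahead, 4 behind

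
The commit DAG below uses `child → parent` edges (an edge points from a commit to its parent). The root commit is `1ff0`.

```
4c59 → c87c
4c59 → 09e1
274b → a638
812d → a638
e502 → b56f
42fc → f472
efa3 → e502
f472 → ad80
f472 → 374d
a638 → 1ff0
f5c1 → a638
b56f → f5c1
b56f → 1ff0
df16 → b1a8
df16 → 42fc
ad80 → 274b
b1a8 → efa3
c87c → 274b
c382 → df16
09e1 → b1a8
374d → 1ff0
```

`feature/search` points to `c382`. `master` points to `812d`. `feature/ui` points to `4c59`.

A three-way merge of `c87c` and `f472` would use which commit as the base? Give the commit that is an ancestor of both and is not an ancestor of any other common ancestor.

Ancestors of c87c: {1ff0, 274b, a638, c87c}.
Ancestors of f472: {1ff0, 274b, 374d, a638, ad80, f472}.
Common ancestors: {1ff0, 274b, a638}.
Among these, 274b is not an ancestor of any other common ancestor — it is the merge base.

274b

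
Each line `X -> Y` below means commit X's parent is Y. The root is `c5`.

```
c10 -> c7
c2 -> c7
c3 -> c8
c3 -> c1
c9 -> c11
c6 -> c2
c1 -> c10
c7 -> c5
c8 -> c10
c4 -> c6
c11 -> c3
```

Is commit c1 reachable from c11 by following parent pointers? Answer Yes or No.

Ancestors of c11 (commits reachable by following parents): {c1, c10, c11, c3, c5, c7, c8}.
c1 is in that set, so it is an ancestor of c11.

Yes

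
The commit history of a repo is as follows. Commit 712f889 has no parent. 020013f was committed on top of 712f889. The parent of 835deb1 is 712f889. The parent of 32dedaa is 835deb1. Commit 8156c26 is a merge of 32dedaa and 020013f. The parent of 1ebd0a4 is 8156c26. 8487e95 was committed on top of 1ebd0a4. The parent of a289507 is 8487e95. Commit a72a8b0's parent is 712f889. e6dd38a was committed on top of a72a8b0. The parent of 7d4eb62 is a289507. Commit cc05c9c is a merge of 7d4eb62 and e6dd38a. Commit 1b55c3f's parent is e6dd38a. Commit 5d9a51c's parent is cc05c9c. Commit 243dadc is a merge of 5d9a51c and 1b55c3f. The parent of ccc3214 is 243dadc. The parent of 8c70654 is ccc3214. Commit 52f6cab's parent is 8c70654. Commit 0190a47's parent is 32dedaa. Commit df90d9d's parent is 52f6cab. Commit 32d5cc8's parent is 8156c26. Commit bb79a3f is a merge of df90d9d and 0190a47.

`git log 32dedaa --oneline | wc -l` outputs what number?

3

Walking parent pointers from 32dedaa: reachable set = {32dedaa, 712f889, 835deb1}.
That is 3 commits.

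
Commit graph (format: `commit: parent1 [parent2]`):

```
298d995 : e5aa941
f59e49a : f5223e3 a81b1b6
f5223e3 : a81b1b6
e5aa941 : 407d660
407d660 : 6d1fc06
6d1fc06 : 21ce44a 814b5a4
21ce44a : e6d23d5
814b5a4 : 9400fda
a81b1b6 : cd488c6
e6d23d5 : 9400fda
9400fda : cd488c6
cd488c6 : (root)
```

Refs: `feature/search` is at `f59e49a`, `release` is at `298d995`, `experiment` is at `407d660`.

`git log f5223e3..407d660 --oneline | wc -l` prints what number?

Reachable from 407d660: {21ce44a, 407d660, 6d1fc06, 814b5a4, 9400fda, cd488c6, e6d23d5}.
Reachable from f5223e3: {a81b1b6, cd488c6, f5223e3}.
In 407d660's history but not f5223e3's: {21ce44a, 407d660, 6d1fc06, 814b5a4, 9400fda, e6d23d5} — 6 commits.

6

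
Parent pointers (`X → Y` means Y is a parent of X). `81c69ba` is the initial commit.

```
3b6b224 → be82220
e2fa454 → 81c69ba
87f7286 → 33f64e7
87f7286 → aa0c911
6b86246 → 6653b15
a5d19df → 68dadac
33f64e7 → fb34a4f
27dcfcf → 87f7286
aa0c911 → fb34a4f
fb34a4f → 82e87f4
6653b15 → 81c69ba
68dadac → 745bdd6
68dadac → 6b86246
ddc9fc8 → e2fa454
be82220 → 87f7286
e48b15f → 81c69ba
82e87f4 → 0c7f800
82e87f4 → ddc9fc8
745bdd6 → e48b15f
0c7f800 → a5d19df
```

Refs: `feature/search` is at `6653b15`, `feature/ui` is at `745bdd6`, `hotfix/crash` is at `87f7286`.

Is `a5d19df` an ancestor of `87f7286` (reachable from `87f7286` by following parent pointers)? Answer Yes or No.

Yes

Ancestors of 87f7286 (commits reachable by following parents): {0c7f800, 33f64e7, 6653b15, 68dadac, 6b86246, 745bdd6, 81c69ba, 82e87f4, 87f7286, a5d19df, aa0c911, ddc9fc8, e2fa454, e48b15f, fb34a4f}.
a5d19df is in that set, so it is an ancestor of 87f7286.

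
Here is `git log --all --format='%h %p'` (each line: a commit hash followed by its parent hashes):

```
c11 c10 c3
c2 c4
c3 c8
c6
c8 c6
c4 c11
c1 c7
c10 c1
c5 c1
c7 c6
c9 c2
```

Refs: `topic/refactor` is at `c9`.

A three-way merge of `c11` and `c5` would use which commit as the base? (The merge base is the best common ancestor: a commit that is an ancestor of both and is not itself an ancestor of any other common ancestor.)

c1

Ancestors of c11: {c1, c10, c11, c3, c6, c7, c8}.
Ancestors of c5: {c1, c5, c6, c7}.
Common ancestors: {c1, c6, c7}.
Among these, c1 is not an ancestor of any other common ancestor — it is the merge base.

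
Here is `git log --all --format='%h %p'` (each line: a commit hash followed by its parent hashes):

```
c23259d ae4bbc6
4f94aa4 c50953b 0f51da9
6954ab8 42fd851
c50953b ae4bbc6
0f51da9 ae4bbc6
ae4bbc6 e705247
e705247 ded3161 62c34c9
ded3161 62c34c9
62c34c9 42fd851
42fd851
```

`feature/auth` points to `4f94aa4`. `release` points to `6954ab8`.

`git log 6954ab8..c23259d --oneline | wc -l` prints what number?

5

Reachable from c23259d: {42fd851, 62c34c9, ae4bbc6, c23259d, ded3161, e705247}.
Reachable from 6954ab8: {42fd851, 6954ab8}.
In c23259d's history but not 6954ab8's: {62c34c9, ae4bbc6, c23259d, ded3161, e705247} — 5 commits.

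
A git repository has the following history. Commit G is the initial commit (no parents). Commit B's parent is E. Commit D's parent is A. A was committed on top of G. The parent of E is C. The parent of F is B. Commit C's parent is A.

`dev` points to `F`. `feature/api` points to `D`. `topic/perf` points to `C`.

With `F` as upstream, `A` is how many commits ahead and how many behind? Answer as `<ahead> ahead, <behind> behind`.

0 ahead, 4 behind

Reachable from A: {A, G}.
Reachable from F: {A, B, C, E, F, G}.
Only in A's history (ahead): {} — 0.
Only in F's history (behind): {B, C, E, F} — 4.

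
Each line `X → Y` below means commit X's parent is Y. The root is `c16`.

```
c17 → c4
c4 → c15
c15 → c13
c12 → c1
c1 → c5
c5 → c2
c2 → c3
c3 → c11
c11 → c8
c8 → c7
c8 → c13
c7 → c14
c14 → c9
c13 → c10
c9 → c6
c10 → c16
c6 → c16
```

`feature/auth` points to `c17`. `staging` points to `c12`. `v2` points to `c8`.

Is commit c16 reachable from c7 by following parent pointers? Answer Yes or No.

Yes

Ancestors of c7 (commits reachable by following parents): {c14, c16, c6, c7, c9}.
c16 is in that set, so it is an ancestor of c7.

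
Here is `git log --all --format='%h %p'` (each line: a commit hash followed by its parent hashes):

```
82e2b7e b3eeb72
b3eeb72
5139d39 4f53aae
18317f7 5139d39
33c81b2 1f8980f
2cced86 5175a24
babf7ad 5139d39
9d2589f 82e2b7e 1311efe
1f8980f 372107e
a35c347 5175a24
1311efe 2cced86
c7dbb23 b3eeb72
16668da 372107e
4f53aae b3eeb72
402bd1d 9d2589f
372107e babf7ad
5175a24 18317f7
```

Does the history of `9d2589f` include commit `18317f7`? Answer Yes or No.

Ancestors of 9d2589f (commits reachable by following parents): {1311efe, 18317f7, 2cced86, 4f53aae, 5139d39, 5175a24, 82e2b7e, 9d2589f, b3eeb72}.
18317f7 is in that set, so it is an ancestor of 9d2589f.

Yes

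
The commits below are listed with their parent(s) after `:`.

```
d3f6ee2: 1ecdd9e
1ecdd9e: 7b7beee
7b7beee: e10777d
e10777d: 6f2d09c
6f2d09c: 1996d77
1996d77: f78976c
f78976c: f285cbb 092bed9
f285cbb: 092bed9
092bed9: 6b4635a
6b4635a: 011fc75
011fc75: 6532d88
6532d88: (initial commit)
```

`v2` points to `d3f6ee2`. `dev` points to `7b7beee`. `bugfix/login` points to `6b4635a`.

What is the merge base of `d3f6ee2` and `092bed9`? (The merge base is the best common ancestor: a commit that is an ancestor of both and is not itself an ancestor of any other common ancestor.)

Ancestors of d3f6ee2: {011fc75, 092bed9, 1996d77, 1ecdd9e, 6532d88, 6b4635a, 6f2d09c, 7b7beee, d3f6ee2, e10777d, f285cbb, f78976c}.
Ancestors of 092bed9: {011fc75, 092bed9, 6532d88, 6b4635a}.
Common ancestors: {011fc75, 092bed9, 6532d88, 6b4635a}.
Among these, 092bed9 is not an ancestor of any other common ancestor — it is the merge base.

092bed9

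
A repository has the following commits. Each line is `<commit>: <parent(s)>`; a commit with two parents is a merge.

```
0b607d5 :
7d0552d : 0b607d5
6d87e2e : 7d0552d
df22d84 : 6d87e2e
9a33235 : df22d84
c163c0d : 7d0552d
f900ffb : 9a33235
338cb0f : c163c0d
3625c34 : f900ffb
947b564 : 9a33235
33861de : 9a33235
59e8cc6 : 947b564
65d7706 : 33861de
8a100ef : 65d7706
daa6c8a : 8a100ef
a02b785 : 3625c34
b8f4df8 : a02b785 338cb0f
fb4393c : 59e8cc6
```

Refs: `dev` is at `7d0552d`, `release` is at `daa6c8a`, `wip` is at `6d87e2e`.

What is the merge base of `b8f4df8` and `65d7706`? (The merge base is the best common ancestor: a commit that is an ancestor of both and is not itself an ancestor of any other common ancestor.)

9a33235

Ancestors of b8f4df8: {0b607d5, 338cb0f, 3625c34, 6d87e2e, 7d0552d, 9a33235, a02b785, b8f4df8, c163c0d, df22d84, f900ffb}.
Ancestors of 65d7706: {0b607d5, 33861de, 65d7706, 6d87e2e, 7d0552d, 9a33235, df22d84}.
Common ancestors: {0b607d5, 6d87e2e, 7d0552d, 9a33235, df22d84}.
Among these, 9a33235 is not an ancestor of any other common ancestor — it is the merge base.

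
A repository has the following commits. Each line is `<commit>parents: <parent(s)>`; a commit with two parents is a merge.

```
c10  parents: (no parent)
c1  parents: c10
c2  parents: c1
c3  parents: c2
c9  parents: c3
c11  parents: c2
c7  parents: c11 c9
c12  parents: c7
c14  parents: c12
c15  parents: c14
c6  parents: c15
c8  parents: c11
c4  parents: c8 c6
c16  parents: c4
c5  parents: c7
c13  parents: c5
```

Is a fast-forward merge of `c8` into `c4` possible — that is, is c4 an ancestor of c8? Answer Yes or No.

No

A fast-forward from c4 to c8 is possible iff c4 is an ancestor of c8.
Ancestors of c8: {c1, c10, c11, c2, c8}.
c4 is not among them, so fast-forward is not possible.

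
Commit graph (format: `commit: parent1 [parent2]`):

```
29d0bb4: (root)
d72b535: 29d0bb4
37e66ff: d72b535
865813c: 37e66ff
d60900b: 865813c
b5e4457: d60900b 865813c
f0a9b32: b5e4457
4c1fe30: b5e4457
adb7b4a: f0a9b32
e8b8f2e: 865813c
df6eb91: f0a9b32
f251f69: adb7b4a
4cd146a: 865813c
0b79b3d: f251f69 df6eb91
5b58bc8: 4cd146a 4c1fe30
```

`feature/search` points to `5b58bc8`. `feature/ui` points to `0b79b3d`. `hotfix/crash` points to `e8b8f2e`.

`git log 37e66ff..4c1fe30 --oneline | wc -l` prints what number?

Reachable from 4c1fe30: {29d0bb4, 37e66ff, 4c1fe30, 865813c, b5e4457, d60900b, d72b535}.
Reachable from 37e66ff: {29d0bb4, 37e66ff, d72b535}.
In 4c1fe30's history but not 37e66ff's: {4c1fe30, 865813c, b5e4457, d60900b} — 4 commits.

4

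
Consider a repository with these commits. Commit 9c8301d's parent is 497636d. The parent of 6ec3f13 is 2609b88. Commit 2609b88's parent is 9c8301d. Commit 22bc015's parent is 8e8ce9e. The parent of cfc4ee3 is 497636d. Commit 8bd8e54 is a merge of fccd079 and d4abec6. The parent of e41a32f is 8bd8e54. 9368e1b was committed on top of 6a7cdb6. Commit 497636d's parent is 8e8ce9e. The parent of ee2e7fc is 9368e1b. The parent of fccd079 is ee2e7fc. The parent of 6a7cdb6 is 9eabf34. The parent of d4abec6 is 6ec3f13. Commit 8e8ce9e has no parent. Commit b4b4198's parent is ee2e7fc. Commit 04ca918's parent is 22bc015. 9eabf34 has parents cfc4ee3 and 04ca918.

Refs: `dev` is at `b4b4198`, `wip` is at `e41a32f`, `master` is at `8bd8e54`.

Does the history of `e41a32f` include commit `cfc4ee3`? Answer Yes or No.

Ancestors of e41a32f (commits reachable by following parents): {04ca918, 22bc015, 2609b88, 497636d, 6a7cdb6, 6ec3f13, 8bd8e54, 8e8ce9e, 9368e1b, 9c8301d, 9eabf34, cfc4ee3, d4abec6, e41a32f, ee2e7fc, fccd079}.
cfc4ee3 is in that set, so it is an ancestor of e41a32f.

Yes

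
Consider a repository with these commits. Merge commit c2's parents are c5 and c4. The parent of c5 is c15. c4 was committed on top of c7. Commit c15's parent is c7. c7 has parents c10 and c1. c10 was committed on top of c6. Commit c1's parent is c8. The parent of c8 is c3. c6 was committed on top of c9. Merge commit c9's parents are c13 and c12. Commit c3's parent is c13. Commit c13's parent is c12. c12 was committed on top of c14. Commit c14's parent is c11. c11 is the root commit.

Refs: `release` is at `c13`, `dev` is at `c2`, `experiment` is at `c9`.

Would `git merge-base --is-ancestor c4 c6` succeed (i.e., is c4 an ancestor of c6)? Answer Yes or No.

No

Ancestors of c6: {c11, c12, c13, c14, c6, c9}.
c4 is not in that set, so it is not an ancestor of c6.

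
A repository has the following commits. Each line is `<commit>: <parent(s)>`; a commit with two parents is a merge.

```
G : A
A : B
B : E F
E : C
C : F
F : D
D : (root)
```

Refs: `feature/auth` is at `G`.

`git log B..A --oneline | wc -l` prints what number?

1

Reachable from A: {A, B, C, D, E, F}.
Reachable from B: {B, C, D, E, F}.
In A's history but not B's: {A} — 1 commit.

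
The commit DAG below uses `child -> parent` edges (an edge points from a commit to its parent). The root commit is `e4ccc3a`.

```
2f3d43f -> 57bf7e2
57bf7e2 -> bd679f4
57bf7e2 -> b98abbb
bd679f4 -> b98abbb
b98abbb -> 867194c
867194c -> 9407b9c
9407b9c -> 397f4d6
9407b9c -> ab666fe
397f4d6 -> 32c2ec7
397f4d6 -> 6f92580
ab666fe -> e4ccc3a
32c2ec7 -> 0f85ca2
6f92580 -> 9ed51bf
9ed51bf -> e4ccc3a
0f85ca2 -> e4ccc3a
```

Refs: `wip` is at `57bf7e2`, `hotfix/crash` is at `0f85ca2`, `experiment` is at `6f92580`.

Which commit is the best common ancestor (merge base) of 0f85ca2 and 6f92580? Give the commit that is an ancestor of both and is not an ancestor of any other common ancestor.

Ancestors of 0f85ca2: {0f85ca2, e4ccc3a}.
Ancestors of 6f92580: {6f92580, 9ed51bf, e4ccc3a}.
Common ancestors: {e4ccc3a}.
The only common ancestor is e4ccc3a, so it is the merge base.

e4ccc3a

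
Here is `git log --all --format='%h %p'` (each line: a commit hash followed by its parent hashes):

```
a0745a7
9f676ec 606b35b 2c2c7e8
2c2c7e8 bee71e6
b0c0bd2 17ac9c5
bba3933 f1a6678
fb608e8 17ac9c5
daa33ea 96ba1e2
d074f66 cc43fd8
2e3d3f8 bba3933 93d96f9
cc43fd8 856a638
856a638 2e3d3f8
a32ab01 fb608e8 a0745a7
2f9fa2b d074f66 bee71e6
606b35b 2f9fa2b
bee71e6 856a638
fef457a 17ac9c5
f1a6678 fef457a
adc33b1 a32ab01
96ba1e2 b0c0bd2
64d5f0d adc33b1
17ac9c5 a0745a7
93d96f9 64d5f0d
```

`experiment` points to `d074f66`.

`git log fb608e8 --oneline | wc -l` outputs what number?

3

Walking parent pointers from fb608e8: reachable set = {17ac9c5, a0745a7, fb608e8}.
That is 3 commits.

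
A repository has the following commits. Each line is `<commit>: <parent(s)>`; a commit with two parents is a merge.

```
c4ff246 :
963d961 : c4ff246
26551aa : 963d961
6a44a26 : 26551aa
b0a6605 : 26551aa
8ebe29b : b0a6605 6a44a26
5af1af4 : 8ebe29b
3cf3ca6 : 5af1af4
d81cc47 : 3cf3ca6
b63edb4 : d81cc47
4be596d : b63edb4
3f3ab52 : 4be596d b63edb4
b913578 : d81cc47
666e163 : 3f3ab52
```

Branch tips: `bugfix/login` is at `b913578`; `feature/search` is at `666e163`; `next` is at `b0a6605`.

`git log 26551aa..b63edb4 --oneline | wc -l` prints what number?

Reachable from b63edb4: {26551aa, 3cf3ca6, 5af1af4, 6a44a26, 8ebe29b, 963d961, b0a6605, b63edb4, c4ff246, d81cc47}.
Reachable from 26551aa: {26551aa, 963d961, c4ff246}.
In b63edb4's history but not 26551aa's: {3cf3ca6, 5af1af4, 6a44a26, 8ebe29b, b0a6605, b63edb4, d81cc47} — 7 commits.

7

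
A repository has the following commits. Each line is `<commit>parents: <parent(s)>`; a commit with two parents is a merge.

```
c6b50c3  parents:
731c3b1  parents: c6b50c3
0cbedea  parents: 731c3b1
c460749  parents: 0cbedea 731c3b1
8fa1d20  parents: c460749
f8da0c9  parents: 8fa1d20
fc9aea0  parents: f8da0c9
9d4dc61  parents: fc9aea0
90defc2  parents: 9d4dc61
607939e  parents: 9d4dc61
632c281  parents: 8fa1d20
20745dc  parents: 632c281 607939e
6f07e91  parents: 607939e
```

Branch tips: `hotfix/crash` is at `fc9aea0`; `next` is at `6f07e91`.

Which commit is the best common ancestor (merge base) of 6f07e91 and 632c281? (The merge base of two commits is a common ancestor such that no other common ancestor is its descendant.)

Ancestors of 6f07e91: {0cbedea, 607939e, 6f07e91, 731c3b1, 8fa1d20, 9d4dc61, c460749, c6b50c3, f8da0c9, fc9aea0}.
Ancestors of 632c281: {0cbedea, 632c281, 731c3b1, 8fa1d20, c460749, c6b50c3}.
Common ancestors: {0cbedea, 731c3b1, 8fa1d20, c460749, c6b50c3}.
Among these, 8fa1d20 is not an ancestor of any other common ancestor — it is the merge base.

8fa1d20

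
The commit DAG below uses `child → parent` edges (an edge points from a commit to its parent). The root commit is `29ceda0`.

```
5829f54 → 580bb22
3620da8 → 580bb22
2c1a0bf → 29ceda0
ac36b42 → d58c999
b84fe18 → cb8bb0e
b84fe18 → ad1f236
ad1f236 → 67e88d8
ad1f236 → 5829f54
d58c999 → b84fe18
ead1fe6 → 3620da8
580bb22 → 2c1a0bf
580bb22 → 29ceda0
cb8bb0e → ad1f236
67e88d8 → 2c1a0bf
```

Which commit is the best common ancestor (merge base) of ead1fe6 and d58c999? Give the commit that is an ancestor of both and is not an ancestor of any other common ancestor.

Ancestors of ead1fe6: {29ceda0, 2c1a0bf, 3620da8, 580bb22, ead1fe6}.
Ancestors of d58c999: {29ceda0, 2c1a0bf, 580bb22, 5829f54, 67e88d8, ad1f236, b84fe18, cb8bb0e, d58c999}.
Common ancestors: {29ceda0, 2c1a0bf, 580bb22}.
Among these, 580bb22 is not an ancestor of any other common ancestor — it is the merge base.

580bb22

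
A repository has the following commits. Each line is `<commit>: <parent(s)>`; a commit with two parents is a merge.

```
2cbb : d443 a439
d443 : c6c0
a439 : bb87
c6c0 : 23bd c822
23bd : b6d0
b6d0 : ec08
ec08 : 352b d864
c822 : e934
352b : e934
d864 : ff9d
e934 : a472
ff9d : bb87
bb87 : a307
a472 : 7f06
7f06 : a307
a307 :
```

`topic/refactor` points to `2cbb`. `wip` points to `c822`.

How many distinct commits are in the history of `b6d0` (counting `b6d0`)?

10

Walking parent pointers from b6d0: reachable set = {352b, 7f06, a307, a472, b6d0, bb87, d864, e934, ec08, ff9d}.
That is 10 commits.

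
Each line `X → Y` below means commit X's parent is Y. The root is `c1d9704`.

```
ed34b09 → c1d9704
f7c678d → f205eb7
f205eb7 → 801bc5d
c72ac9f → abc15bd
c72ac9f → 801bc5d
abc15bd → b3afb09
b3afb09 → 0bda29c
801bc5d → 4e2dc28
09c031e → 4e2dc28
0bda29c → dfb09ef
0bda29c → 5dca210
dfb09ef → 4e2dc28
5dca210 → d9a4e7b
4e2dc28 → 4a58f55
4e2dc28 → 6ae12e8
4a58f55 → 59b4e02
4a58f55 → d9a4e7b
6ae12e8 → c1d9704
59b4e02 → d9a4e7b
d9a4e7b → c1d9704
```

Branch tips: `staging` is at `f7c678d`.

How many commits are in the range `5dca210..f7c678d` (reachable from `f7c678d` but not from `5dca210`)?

Reachable from f7c678d: {4a58f55, 4e2dc28, 59b4e02, 6ae12e8, 801bc5d, c1d9704, d9a4e7b, f205eb7, f7c678d}.
Reachable from 5dca210: {5dca210, c1d9704, d9a4e7b}.
In f7c678d's history but not 5dca210's: {4a58f55, 4e2dc28, 59b4e02, 6ae12e8, 801bc5d, f205eb7, f7c678d} — 7 commits.

7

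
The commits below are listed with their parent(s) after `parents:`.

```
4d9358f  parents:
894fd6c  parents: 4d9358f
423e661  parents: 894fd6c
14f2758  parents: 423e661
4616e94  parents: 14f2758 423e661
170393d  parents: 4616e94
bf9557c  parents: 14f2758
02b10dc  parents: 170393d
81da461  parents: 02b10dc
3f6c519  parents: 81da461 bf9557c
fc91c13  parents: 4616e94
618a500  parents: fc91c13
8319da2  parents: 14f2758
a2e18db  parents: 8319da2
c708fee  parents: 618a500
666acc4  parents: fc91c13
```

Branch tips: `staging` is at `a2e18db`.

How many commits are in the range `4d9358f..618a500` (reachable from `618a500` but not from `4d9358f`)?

6

Reachable from 618a500: {14f2758, 423e661, 4616e94, 4d9358f, 618a500, 894fd6c, fc91c13}.
Reachable from 4d9358f: {4d9358f}.
In 618a500's history but not 4d9358f's: {14f2758, 423e661, 4616e94, 618a500, 894fd6c, fc91c13} — 6 commits.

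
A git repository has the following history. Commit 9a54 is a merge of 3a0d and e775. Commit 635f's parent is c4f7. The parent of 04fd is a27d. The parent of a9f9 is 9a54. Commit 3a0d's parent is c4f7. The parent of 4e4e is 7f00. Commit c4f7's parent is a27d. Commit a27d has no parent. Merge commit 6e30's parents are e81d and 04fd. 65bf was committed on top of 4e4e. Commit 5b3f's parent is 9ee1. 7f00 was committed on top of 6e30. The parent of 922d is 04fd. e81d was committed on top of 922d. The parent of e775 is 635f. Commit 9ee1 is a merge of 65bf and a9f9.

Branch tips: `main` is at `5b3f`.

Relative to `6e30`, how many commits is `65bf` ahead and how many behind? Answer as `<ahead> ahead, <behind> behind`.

3 ahead, 0 behind

Reachable from 65bf: {04fd, 4e4e, 65bf, 6e30, 7f00, 922d, a27d, e81d}.
Reachable from 6e30: {04fd, 6e30, 922d, a27d, e81d}.
Only in 65bf's history (ahead): {4e4e, 65bf, 7f00} — 3.
Only in 6e30's history (behind): {} — 0.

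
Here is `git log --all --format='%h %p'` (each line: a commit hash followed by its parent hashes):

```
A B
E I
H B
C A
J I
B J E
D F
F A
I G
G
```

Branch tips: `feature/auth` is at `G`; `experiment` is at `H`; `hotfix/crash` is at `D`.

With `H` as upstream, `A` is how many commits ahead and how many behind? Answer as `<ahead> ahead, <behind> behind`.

Reachable from A: {A, B, E, G, I, J}.
Reachable from H: {B, E, G, H, I, J}.
Only in A's history (ahead): {A} — 1.
Only in H's history (behind): {H} — 1.

1 ahead, 1 behind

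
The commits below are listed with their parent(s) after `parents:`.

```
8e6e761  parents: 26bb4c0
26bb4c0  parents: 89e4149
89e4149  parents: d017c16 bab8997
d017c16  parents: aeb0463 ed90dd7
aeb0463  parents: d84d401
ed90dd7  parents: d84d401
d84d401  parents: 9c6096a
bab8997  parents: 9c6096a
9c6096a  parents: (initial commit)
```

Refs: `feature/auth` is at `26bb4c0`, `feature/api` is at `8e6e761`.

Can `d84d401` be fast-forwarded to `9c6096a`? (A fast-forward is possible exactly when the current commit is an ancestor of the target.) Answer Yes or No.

No

A fast-forward from d84d401 to 9c6096a is possible iff d84d401 is an ancestor of 9c6096a.
Ancestors of 9c6096a: {9c6096a}.
d84d401 is not among them, so fast-forward is not possible.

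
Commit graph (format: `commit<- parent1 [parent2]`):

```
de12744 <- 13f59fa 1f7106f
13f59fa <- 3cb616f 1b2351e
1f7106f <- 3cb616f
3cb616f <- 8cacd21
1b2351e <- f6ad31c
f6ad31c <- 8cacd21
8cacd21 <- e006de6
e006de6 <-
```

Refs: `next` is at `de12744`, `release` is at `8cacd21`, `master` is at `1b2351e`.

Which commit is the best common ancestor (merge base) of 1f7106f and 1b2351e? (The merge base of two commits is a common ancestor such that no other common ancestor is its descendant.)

8cacd21

Ancestors of 1f7106f: {1f7106f, 3cb616f, 8cacd21, e006de6}.
Ancestors of 1b2351e: {1b2351e, 8cacd21, e006de6, f6ad31c}.
Common ancestors: {8cacd21, e006de6}.
Among these, 8cacd21 is not an ancestor of any other common ancestor — it is the merge base.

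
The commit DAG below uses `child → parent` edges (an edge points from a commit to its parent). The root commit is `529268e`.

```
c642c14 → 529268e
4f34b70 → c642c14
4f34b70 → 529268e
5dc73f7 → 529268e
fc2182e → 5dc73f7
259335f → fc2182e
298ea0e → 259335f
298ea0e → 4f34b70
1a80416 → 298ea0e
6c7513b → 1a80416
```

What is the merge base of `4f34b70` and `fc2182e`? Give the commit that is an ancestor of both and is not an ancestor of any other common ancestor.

Ancestors of 4f34b70: {4f34b70, 529268e, c642c14}.
Ancestors of fc2182e: {529268e, 5dc73f7, fc2182e}.
Common ancestors: {529268e}.
The only common ancestor is 529268e, so it is the merge base.

529268e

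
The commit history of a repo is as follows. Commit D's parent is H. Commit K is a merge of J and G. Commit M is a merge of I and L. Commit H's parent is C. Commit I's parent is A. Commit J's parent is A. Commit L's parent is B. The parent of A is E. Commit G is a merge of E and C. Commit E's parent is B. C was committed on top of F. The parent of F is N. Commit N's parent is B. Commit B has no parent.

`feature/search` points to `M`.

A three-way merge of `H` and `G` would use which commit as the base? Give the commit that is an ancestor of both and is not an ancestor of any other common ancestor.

Ancestors of H: {B, C, F, H, N}.
Ancestors of G: {B, C, E, F, G, N}.
Common ancestors: {B, C, F, N}.
Among these, C is not an ancestor of any other common ancestor — it is the merge base.

C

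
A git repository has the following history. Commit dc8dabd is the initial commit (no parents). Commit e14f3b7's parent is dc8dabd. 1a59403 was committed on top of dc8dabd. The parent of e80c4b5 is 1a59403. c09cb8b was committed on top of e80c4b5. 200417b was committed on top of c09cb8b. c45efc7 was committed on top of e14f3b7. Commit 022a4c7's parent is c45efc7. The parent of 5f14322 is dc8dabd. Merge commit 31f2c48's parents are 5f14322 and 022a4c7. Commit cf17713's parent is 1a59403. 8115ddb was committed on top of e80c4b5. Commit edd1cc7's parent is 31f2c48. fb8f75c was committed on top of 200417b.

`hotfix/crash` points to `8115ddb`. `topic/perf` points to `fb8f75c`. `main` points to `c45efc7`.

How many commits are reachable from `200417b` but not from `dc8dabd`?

Reachable from 200417b: {1a59403, 200417b, c09cb8b, dc8dabd, e80c4b5}.
Reachable from dc8dabd: {dc8dabd}.
In 200417b's history but not dc8dabd's: {1a59403, 200417b, c09cb8b, e80c4b5} — 4 commits.

4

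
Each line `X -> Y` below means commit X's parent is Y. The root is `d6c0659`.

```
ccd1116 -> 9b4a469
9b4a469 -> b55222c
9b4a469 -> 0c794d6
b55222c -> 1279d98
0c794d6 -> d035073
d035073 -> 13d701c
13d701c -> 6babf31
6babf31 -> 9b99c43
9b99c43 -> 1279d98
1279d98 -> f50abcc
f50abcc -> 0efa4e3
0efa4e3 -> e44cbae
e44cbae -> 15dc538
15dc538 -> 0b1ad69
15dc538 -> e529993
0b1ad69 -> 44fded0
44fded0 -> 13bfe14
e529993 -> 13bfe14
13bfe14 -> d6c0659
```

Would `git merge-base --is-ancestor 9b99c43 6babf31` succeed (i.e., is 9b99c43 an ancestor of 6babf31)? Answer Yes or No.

Ancestors of 6babf31 (commits reachable by following parents): {0b1ad69, 0efa4e3, 1279d98, 13bfe14, 15dc538, 44fded0, 6babf31, 9b99c43, d6c0659, e44cbae, e529993, f50abcc}.
9b99c43 is in that set, so it is an ancestor of 6babf31.

Yes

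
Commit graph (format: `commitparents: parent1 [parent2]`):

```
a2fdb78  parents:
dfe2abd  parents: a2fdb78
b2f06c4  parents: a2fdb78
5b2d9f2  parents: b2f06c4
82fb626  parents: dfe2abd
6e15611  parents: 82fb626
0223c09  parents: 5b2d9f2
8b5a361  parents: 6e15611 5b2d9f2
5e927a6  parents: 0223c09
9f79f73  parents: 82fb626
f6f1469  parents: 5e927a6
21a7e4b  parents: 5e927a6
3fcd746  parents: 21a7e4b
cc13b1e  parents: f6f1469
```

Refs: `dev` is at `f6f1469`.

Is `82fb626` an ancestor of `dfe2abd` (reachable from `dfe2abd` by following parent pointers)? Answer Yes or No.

Ancestors of dfe2abd: {a2fdb78, dfe2abd}.
82fb626 is not in that set, so it is not an ancestor of dfe2abd.

No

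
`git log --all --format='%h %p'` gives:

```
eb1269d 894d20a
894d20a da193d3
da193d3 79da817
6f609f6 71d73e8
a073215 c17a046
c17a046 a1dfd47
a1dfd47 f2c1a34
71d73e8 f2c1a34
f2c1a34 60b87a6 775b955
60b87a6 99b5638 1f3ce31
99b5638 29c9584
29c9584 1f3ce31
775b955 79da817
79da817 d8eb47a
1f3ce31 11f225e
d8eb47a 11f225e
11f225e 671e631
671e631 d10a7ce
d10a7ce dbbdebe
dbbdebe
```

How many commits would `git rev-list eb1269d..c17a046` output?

8

Reachable from c17a046: {11f225e, 1f3ce31, 29c9584, 60b87a6, 671e631, 775b955, 79da817, 99b5638, a1dfd47, c17a046, d10a7ce, d8eb47a, dbbdebe, f2c1a34}.
Reachable from eb1269d: {11f225e, 671e631, 79da817, 894d20a, d10a7ce, d8eb47a, da193d3, dbbdebe, eb1269d}.
In c17a046's history but not eb1269d's: {1f3ce31, 29c9584, 60b87a6, 775b955, 99b5638, a1dfd47, c17a046, f2c1a34} — 8 commits.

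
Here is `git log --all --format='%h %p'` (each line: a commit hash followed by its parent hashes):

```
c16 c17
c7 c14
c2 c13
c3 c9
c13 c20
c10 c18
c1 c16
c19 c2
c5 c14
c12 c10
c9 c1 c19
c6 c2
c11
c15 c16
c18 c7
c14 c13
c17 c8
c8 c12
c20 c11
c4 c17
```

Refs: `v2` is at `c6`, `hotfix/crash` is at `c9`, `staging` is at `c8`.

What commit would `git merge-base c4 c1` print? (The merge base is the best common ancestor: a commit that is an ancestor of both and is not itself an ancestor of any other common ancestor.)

Ancestors of c4: {c10, c11, c12, c13, c14, c17, c18, c20, c4, c7, c8}.
Ancestors of c1: {c1, c10, c11, c12, c13, c14, c16, c17, c18, c20, c7, c8}.
Common ancestors: {c10, c11, c12, c13, c14, c17, c18, c20, c7, c8}.
Among these, c17 is not an ancestor of any other common ancestor — it is the merge base.

c17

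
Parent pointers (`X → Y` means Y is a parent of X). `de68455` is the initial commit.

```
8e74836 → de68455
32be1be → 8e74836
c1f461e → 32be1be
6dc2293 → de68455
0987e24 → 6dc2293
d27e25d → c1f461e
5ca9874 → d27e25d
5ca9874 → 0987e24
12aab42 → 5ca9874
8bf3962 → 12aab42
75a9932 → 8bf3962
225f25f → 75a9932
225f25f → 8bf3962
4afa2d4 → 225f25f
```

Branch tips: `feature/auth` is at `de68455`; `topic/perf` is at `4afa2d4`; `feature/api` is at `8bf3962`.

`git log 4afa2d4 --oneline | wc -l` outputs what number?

Walking parent pointers from 4afa2d4: reachable set = {0987e24, 12aab42, 225f25f, 32be1be, 4afa2d4, 5ca9874, 6dc2293, 75a9932, 8bf3962, 8e74836, c1f461e, d27e25d, de68455}.
That is 13 commits.

13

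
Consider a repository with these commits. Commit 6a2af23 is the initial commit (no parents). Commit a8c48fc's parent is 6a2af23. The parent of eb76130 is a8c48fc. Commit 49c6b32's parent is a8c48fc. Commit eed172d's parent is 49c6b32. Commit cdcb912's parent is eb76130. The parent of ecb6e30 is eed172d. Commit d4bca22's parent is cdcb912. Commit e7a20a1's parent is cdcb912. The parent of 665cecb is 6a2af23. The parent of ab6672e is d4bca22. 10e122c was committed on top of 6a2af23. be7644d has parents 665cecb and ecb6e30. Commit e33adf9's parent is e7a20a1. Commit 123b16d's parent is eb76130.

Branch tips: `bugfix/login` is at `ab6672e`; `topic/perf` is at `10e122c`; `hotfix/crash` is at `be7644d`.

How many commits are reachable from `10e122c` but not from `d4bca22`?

Reachable from 10e122c: {10e122c, 6a2af23}.
Reachable from d4bca22: {6a2af23, a8c48fc, cdcb912, d4bca22, eb76130}.
In 10e122c's history but not d4bca22's: {10e122c} — 1 commit.

1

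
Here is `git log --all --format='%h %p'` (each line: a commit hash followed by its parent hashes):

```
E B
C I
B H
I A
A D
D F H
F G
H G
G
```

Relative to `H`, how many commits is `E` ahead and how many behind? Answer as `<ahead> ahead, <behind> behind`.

2 ahead, 0 behind

Reachable from E: {B, E, G, H}.
Reachable from H: {G, H}.
Only in E's history (ahead): {B, E} — 2.
Only in H's history (behind): {} — 0.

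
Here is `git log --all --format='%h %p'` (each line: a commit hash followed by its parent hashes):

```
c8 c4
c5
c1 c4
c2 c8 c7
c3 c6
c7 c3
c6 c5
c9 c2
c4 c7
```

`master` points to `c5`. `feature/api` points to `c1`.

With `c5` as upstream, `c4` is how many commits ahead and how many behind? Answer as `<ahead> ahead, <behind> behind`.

Reachable from c4: {c3, c4, c5, c6, c7}.
Reachable from c5: {c5}.
Only in c4's history (ahead): {c3, c4, c6, c7} — 4.
Only in c5's history (behind): {} — 0.

4 ahead, 0 behind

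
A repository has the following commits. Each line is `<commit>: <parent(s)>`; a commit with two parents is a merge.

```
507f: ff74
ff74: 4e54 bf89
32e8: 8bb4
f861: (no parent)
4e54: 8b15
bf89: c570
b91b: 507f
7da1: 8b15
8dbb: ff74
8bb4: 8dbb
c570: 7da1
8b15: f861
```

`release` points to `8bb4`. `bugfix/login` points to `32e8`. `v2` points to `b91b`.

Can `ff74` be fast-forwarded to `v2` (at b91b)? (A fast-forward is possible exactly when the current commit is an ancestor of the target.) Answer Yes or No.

A fast-forward from ff74 to b91b is possible iff ff74 is an ancestor of b91b.
Ancestors of b91b: {4e54, 507f, 7da1, 8b15, b91b, bf89, c570, f861, ff74}.
ff74 is among them, so fast-forward is possible.

Yes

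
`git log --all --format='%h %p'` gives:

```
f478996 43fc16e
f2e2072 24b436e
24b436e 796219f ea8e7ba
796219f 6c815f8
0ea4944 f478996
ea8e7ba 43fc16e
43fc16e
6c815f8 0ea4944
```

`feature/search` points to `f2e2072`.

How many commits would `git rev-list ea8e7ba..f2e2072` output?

Reachable from f2e2072: {0ea4944, 24b436e, 43fc16e, 6c815f8, 796219f, ea8e7ba, f2e2072, f478996}.
Reachable from ea8e7ba: {43fc16e, ea8e7ba}.
In f2e2072's history but not ea8e7ba's: {0ea4944, 24b436e, 6c815f8, 796219f, f2e2072, f478996} — 6 commits.

6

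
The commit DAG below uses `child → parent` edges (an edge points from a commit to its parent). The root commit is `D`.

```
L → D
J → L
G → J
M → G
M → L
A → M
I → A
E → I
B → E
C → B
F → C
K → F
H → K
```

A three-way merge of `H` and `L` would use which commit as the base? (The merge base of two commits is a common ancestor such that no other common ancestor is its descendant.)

L

Ancestors of H: {A, B, C, D, E, F, G, H, I, J, K, L, M}.
Ancestors of L: {D, L}.
Common ancestors: {D, L}.
Among these, L is not an ancestor of any other common ancestor — it is the merge base.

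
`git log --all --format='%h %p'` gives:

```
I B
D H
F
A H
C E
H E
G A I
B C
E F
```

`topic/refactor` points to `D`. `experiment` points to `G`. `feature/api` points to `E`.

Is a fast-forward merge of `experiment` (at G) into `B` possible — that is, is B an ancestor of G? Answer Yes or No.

Yes

A fast-forward from B to G is possible iff B is an ancestor of G.
Ancestors of G: {A, B, C, E, F, G, H, I}.
B is among them, so fast-forward is possible.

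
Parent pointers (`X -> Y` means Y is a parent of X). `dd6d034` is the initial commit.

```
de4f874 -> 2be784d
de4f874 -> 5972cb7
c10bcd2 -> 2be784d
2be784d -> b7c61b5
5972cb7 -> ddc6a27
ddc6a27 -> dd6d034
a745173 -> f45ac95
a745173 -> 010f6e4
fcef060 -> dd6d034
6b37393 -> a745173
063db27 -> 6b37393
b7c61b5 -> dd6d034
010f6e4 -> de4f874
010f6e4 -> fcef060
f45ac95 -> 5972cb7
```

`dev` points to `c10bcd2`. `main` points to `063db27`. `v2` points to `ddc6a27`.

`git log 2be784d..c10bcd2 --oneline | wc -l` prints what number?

Reachable from c10bcd2: {2be784d, b7c61b5, c10bcd2, dd6d034}.
Reachable from 2be784d: {2be784d, b7c61b5, dd6d034}.
In c10bcd2's history but not 2be784d's: {c10bcd2} — 1 commit.

1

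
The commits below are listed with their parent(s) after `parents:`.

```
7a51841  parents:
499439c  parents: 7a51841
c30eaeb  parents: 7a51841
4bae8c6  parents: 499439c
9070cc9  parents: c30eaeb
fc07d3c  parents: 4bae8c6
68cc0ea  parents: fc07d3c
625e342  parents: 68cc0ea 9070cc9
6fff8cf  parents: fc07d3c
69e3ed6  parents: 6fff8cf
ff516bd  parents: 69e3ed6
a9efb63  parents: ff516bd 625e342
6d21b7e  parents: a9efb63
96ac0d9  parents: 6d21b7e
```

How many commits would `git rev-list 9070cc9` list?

3

Walking parent pointers from 9070cc9: reachable set = {7a51841, 9070cc9, c30eaeb}.
That is 3 commits.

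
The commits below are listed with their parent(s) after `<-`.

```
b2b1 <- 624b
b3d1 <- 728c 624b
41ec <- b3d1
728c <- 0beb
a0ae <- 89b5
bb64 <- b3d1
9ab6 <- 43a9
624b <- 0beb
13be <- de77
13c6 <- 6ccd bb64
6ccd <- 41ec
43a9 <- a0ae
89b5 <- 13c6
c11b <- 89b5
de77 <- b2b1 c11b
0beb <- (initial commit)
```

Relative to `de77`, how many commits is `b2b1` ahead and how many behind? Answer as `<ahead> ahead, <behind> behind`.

0 ahead, 9 behind

Reachable from b2b1: {0beb, 624b, b2b1}.
Reachable from de77: {0beb, 13c6, 41ec, 624b, 6ccd, 728c, 89b5, b2b1, b3d1, bb64, c11b, de77}.
Only in b2b1's history (ahead): {} — 0.
Only in de77's history (behind): {13c6, 41ec, 6ccd, 728c, 89b5, b3d1, bb64, c11b, de77} — 9.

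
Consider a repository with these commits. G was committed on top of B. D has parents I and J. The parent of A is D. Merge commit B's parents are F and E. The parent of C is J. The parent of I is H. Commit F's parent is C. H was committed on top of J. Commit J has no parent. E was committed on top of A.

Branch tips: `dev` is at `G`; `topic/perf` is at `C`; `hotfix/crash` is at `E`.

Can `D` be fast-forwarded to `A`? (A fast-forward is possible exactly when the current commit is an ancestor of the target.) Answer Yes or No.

A fast-forward from D to A is possible iff D is an ancestor of A.
Ancestors of A: {A, D, H, I, J}.
D is among them, so fast-forward is possible.

Yes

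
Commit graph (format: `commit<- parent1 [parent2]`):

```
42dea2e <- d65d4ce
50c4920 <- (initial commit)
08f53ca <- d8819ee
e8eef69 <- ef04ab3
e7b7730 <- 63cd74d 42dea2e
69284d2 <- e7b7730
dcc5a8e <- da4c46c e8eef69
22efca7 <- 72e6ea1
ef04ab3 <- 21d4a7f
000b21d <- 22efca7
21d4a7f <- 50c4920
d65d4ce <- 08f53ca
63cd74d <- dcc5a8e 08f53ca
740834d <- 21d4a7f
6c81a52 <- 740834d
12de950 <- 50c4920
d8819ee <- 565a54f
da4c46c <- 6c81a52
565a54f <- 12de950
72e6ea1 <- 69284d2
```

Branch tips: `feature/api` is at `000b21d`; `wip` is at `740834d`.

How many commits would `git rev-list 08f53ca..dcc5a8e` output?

7

Reachable from dcc5a8e: {21d4a7f, 50c4920, 6c81a52, 740834d, da4c46c, dcc5a8e, e8eef69, ef04ab3}.
Reachable from 08f53ca: {08f53ca, 12de950, 50c4920, 565a54f, d8819ee}.
In dcc5a8e's history but not 08f53ca's: {21d4a7f, 6c81a52, 740834d, da4c46c, dcc5a8e, e8eef69, ef04ab3} — 7 commits.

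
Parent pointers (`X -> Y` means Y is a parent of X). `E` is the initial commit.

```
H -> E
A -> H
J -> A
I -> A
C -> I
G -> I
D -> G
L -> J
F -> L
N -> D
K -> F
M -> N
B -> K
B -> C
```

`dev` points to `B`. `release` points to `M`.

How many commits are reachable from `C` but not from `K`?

Reachable from C: {A, C, E, H, I}.
Reachable from K: {A, E, F, H, J, K, L}.
In C's history but not K's: {C, I} — 2 commits.

2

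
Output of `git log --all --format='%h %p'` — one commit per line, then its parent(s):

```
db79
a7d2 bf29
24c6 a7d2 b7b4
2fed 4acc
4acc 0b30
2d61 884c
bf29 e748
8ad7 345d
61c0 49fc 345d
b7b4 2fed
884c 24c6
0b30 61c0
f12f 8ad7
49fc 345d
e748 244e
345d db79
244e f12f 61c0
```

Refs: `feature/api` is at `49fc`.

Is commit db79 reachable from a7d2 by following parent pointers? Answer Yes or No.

Ancestors of a7d2 (commits reachable by following parents): {244e, 345d, 49fc, 61c0, 8ad7, a7d2, bf29, db79, e748, f12f}.
db79 is in that set, so it is an ancestor of a7d2.

Yes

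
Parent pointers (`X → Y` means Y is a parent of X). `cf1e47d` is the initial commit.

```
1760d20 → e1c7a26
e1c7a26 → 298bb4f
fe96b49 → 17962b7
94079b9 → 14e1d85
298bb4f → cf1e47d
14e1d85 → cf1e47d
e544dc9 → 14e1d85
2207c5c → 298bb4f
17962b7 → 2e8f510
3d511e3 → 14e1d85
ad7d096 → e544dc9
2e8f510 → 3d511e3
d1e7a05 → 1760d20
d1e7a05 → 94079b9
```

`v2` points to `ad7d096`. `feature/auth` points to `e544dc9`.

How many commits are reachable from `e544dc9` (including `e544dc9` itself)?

3

Walking parent pointers from e544dc9: reachable set = {14e1d85, cf1e47d, e544dc9}.
That is 3 commits.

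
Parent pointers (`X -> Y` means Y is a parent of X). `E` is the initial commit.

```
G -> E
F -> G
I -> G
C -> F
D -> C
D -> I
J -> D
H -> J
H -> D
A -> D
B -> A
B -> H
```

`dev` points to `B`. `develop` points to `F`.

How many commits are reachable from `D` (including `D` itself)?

6

Walking parent pointers from D: reachable set = {C, D, E, F, G, I}.
That is 6 commits.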